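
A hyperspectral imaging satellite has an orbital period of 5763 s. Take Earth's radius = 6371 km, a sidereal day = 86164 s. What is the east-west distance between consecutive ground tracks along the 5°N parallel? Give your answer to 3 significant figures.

Node shift per orbit = (5763.0/86164) × 360° = 24.08°.
Equatorial spacing = 24.08 × 111.2 km/° = 2677 km.
At 5° latitude, spacing = 2677 × cos(5°) = 2667 km.

2670 km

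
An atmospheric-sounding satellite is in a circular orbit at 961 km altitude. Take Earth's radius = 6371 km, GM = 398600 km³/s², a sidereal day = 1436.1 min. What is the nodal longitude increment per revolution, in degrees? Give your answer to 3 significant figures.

26.1°

Semi-major axis a = 6371 + 961 = 7332 km. Period T = 2π√(a³/μ) = 2π√(7332³/398600) = 6248.1 s = 104.13 min.
During one orbit Earth rotates (6248.1 / 86166) × 360° = 26.10°.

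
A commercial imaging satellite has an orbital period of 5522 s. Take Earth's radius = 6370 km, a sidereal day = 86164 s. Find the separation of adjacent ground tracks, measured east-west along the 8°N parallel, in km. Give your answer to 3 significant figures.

Node shift per orbit = (5522.0/86164) × 360° = 23.07°.
Equatorial spacing = 23.07 × 111.2 km/° = 2565 km.
At 8° latitude, spacing = 2565 × cos(8°) = 2540 km.

2540 km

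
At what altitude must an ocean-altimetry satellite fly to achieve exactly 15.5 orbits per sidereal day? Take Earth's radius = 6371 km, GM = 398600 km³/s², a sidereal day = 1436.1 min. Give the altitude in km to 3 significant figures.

412 km

Required period T = 86166 / 15.5 = 5559.1 s.
From T = 2π√(a³/μ): a = (μ T²/4π²)^(1/3) = (398600 × 5559.1² / 4π²)^(1/3) = 6783 km.
Altitude h = a − R = 6783 − 6371 = 412 km.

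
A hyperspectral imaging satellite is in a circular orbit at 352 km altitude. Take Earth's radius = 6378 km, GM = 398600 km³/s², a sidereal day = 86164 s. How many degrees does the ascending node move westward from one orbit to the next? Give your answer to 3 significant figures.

23.0°

Semi-major axis a = 6378 + 352 = 6730 km. Period T = 2π√(a³/μ) = 2π√(6730³/398600) = 5494.6 s = 91.58 min.
During one orbit Earth rotates (5494.6 / 86164) × 360° = 22.96°.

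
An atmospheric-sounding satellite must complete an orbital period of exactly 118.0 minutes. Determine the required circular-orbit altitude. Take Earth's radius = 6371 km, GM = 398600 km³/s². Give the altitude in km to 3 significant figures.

T = 118.0 min = 7080.0 s.
From T = 2π√(a³/μ): a = (μ T²/4π²)^(1/3) = (398600 × 7080.0² / 4π²)^(1/3) = 7969 km.
Altitude h = a − R = 7969 − 6371 = 1598 km.

1600 km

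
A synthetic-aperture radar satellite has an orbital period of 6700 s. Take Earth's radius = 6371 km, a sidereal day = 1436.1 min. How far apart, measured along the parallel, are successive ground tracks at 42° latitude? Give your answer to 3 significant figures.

Node shift per orbit = (6700.0/86166) × 360° = 27.99°.
Equatorial spacing = 27.99 × 111.2 km/° = 3113 km.
At 42° latitude, spacing = 3113 × cos(42°) = 2313 km.

2310 km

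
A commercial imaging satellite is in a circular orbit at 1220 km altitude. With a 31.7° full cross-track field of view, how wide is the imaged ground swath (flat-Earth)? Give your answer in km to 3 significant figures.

693 km

Half-angle = 31.7°/2 = 15.85°.
Swath width ≈ 2h·tan(θ/2) = 2 × 1220 × tan(15.85°) = 692.8 km.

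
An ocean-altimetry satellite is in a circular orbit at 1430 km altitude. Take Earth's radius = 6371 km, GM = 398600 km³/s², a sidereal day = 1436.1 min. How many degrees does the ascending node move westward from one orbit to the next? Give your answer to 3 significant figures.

Semi-major axis a = 6371 + 1430 = 7801 km. Period T = 2π√(a³/μ) = 2π√(7801³/398600) = 6857.0 s = 114.28 min.
During one orbit Earth rotates (6857.0 / 86166) × 360° = 28.65°.

28.6°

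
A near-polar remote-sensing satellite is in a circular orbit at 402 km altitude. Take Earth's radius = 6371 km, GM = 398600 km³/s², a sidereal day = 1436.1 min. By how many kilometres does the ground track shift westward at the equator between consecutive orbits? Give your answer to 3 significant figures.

Semi-major axis a = 6371 + 402 = 6773 km. Period T = 2π√(a³/μ) = 2π√(6773³/398600) = 5547.3 s = 92.46 min.
During one orbit Earth rotates (5547.3 / 86166) × 360° = 23.18°.
At the equator that is 23.18° × (2π·6371/360) km/° = 23.18 × 111.2 = 2577 km.

2580 km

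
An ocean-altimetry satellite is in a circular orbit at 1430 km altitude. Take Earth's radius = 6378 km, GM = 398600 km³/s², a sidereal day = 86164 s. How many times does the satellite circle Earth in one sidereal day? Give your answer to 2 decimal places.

12.55

Semi-major axis a = 6378 + 1430 = 7808 km. Period T = 2π√(a³/μ) = 2π√(7808³/398600) = 6866.3 s = 114.44 min.
Orbits per sidereal day = 86164 / 6866.3 = 12.549.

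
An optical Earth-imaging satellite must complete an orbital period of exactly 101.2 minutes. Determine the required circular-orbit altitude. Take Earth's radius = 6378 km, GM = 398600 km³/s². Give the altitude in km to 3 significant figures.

816 km

T = 101.2 min = 6072.0 s.
From T = 2π√(a³/μ): a = (μ T²/4π²)^(1/3) = (398600 × 6072.0² / 4π²)^(1/3) = 7194 km.
Altitude h = a − R = 7194 − 6378 = 816 km.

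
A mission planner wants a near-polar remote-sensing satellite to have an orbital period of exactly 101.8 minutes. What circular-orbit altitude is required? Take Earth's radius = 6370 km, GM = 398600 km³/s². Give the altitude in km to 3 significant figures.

852 km

T = 101.8 min = 6108.0 s.
From T = 2π√(a³/μ): a = (μ T²/4π²)^(1/3) = (398600 × 6108.0² / 4π²)^(1/3) = 7222 km.
Altitude h = a − R = 7222 − 6370 = 852 km.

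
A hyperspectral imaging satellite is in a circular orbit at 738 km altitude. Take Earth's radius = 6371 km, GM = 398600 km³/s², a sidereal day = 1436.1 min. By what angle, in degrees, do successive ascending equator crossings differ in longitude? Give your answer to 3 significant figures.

Semi-major axis a = 6371 + 738 = 7109 km. Period T = 2π√(a³/μ) = 2π√(7109³/398600) = 5965.2 s = 99.42 min.
During one orbit Earth rotates (5965.2 / 86166) × 360° = 24.92°.

24.9°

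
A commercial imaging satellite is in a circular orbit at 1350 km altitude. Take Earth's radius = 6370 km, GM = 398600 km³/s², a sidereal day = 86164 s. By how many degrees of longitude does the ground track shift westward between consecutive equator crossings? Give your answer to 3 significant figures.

28.2°

Semi-major axis a = 6370 + 1350 = 7720 km. Period T = 2π√(a³/μ) = 2π√(7720³/398600) = 6750.5 s = 112.51 min.
During one orbit Earth rotates (6750.5 / 86164) × 360° = 28.20°.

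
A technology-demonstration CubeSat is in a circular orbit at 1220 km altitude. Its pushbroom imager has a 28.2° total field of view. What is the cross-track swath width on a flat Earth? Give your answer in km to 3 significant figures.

613 km

Half-angle = 28.2°/2 = 14.1°.
Swath width ≈ 2h·tan(θ/2) = 2 × 1220 × tan(14.1°) = 612.9 km.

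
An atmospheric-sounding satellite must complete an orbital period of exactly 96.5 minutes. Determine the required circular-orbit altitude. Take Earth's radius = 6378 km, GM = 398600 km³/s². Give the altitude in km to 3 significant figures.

591 km

T = 96.5 min = 5790.0 s.
From T = 2π√(a³/μ): a = (μ T²/4π²)^(1/3) = (398600 × 5790.0² / 4π²)^(1/3) = 6969 km.
Altitude h = a − R = 6969 − 6378 = 591 km.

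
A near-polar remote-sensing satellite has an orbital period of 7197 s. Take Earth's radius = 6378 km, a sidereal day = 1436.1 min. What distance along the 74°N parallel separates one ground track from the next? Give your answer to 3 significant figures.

923 km

Node shift per orbit = (7197.0/86166) × 360° = 30.07°.
Equatorial spacing = 30.07 × 111.3 km/° = 3347 km.
At 74° latitude, spacing = 3347 × cos(74°) = 923 km.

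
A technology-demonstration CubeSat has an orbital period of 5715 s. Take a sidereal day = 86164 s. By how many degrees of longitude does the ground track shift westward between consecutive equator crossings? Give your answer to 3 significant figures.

During one orbit Earth rotates (5715.0 / 86164) × 360° = 23.88°.

23.9°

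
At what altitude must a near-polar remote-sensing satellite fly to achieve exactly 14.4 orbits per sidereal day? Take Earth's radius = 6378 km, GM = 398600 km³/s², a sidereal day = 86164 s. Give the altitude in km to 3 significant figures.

746 km

Required period T = 86164 / 14.4 = 5983.6 s.
From T = 2π√(a³/μ): a = (μ T²/4π²)^(1/3) = (398600 × 5983.6² / 4π²)^(1/3) = 7124 km.
Altitude h = a − R = 7124 − 6378 = 746 km.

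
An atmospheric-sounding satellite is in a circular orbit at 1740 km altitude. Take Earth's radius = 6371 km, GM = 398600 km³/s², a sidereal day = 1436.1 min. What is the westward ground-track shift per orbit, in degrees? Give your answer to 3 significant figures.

30.4°

Semi-major axis a = 6371 + 1740 = 8111 km. Period T = 2π√(a³/μ) = 2π√(8111³/398600) = 7269.8 s = 121.16 min.
During one orbit Earth rotates (7269.8 / 86166) × 360° = 30.37°.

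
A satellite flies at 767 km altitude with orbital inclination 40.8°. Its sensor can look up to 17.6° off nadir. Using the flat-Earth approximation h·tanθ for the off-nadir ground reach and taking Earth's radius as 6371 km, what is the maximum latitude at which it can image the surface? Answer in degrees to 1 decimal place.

For a prograde orbit the ground track reaches latitude ±i = ±40.8°.
Sensor half-swath on the ground ≈ 767·tan(17.6°) = 243 km = 2.19° of latitude.
Maximum observable latitude ≈ 40.8 + 2.19 = 43.0°.

43.0°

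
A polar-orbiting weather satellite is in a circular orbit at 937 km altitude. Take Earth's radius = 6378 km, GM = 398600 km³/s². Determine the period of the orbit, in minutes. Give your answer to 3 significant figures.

104 min

Semi-major axis a = 6378 + 937 = 7315 km. Period T = 2π√(a³/μ) = 2π√(7315³/398600) = 6226.3 s = 103.77 min.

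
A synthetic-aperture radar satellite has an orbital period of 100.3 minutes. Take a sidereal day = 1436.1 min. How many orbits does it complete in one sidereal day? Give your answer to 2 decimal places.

14.32

T = 100.3 min = 6018.0 s.
Orbits per sidereal day = 86166 / 6018.0 = 14.318.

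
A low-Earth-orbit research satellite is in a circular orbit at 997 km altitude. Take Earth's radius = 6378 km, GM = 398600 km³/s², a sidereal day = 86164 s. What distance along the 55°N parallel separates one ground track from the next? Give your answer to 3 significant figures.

Semi-major axis a = 6378 + 997 = 7375 km. Period T = 2π√(a³/μ) = 2π√(7375³/398600) = 6303.1 s = 105.05 min.
Node shift per orbit = (6303.1/86164) × 360° = 26.33°.
Equatorial spacing = 26.33 × 111.3 km/° = 2932 km.
At 55° latitude, spacing = 2932 × cos(55°) = 1681 km.

1680 km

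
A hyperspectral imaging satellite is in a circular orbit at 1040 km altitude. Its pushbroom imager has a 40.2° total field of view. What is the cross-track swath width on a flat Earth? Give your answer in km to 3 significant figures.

Half-angle = 40.2°/2 = 20.1°.
Swath width ≈ 2h·tan(θ/2) = 2 × 1040 × tan(20.1°) = 761.2 km.

761 km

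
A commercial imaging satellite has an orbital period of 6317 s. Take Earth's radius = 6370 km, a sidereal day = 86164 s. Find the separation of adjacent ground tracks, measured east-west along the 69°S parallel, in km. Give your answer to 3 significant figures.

1050 km

Node shift per orbit = (6317.0/86164) × 360° = 26.39°.
Equatorial spacing = 26.39 × 111.2 km/° = 2934 km.
At 69° latitude, spacing = 2934 × cos(69°) = 1052 km.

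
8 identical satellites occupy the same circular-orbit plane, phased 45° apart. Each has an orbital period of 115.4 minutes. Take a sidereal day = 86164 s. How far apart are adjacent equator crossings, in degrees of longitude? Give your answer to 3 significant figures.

T = 115.4 min = 6924.0 s.
Single-satellite node shift = (6924.0/86164) × 360° = 28.93°.
With 8 satellites evenly phased, successive equator crossings are 28.93/8 = 3.616° apart.

3.62°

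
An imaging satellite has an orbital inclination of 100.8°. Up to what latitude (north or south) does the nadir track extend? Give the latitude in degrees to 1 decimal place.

Retrograde orbit: the ground track reaches ±(180° − i) = ±(180 − 100.8) = ±79.2°.

79.2°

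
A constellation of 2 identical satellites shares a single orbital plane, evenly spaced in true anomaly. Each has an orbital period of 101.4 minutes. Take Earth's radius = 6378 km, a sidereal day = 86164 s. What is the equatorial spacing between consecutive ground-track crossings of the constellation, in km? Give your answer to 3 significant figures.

1410 km

T = 101.4 min = 6084.0 s.
Single-satellite node shift = (6084.0/86164) × 360° = 25.42°.
With 2 satellites evenly phased, successive equator crossings are 25.42/2 = 12.710° apart.
That is 12.710 × 111.3 = 1415 km at the equator.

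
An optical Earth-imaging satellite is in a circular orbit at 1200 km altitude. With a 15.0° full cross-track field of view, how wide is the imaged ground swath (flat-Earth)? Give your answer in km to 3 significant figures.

Half-angle = 15.0°/2 = 7.5°.
Swath width ≈ 2h·tan(θ/2) = 2 × 1200 × tan(7.5°) = 316.0 km.

316 km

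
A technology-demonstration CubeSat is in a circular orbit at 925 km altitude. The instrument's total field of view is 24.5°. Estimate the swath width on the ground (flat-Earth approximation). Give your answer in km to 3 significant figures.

Half-angle = 24.5°/2 = 12.25°.
Swath width ≈ 2h·tan(θ/2) = 2 × 925 × tan(12.25°) = 401.7 km.

402 km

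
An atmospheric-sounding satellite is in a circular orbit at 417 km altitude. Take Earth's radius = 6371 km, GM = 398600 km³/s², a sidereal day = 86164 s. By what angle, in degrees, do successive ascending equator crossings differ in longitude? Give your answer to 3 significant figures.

23.3°

Semi-major axis a = 6371 + 417 = 6788 km. Period T = 2π√(a³/μ) = 2π√(6788³/398600) = 5565.8 s = 92.76 min.
During one orbit Earth rotates (5565.8 / 86164) × 360° = 23.25°.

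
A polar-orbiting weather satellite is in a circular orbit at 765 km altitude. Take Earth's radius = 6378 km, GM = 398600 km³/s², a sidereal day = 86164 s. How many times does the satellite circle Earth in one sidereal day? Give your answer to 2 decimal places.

14.34

Semi-major axis a = 6378 + 765 = 7143 km. Period T = 2π√(a³/μ) = 2π√(7143³/398600) = 6008.0 s = 100.13 min.
Orbits per sidereal day = 86164 / 6008.0 = 14.341.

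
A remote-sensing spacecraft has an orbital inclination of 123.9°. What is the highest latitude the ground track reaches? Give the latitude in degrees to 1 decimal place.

56.1°

Retrograde orbit: the ground track reaches ±(180° − i) = ±(180 − 123.9) = ±56.1°.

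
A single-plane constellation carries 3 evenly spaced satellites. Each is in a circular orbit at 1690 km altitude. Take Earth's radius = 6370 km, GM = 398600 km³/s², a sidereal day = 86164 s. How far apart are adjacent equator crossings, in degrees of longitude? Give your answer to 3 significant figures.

Semi-major axis a = 6370 + 1690 = 8060 km. Period T = 2π√(a³/μ) = 2π√(8060³/398600) = 7201.3 s = 120.02 min.
Single-satellite node shift = (7201.3/86164) × 360° = 30.09°.
With 3 satellites evenly phased, successive equator crossings are 30.09/3 = 10.029° apart.

10.0°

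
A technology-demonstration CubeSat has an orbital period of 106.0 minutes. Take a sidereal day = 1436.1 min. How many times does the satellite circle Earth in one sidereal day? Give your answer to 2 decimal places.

T = 106.0 min = 6360.0 s.
Orbits per sidereal day = 86166 / 6360.0 = 13.548.

13.55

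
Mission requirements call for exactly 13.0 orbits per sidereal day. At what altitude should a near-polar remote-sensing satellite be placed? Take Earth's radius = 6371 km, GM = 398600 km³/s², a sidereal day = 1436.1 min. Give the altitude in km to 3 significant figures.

Required period T = 86166 / 13.0 = 6628.2 s.
From T = 2π√(a³/μ): a = (μ T²/4π²)^(1/3) = (398600 × 6628.2² / 4π²)^(1/3) = 7626 km.
Altitude h = a − R = 7626 − 6371 = 1255 km.

1260 km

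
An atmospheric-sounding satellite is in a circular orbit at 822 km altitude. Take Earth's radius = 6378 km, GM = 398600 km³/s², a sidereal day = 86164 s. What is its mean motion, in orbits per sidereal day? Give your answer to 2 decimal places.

14.17

Semi-major axis a = 6378 + 822 = 7200 km. Period T = 2π√(a³/μ) = 2π√(7200³/398600) = 6080.1 s = 101.33 min.
Orbits per sidereal day = 86164 / 6080.1 = 14.172.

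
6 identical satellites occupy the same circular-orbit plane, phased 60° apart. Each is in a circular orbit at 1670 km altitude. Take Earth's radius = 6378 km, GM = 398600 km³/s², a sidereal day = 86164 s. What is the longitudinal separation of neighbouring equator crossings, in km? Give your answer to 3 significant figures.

557 km

Semi-major axis a = 6378 + 1670 = 8048 km. Period T = 2π√(a³/μ) = 2π√(8048³/398600) = 7185.3 s = 119.75 min.
Single-satellite node shift = (7185.3/86164) × 360° = 30.02°.
With 6 satellites evenly phased, successive equator crossings are 30.02/6 = 5.003° apart.
That is 5.003 × 111.3 = 557 km at the equator.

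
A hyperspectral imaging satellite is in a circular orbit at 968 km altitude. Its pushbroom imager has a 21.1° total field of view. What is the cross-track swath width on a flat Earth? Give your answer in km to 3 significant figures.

361 km

Half-angle = 21.1°/2 = 10.55°.
Swath width ≈ 2h·tan(θ/2) = 2 × 968 × tan(10.55°) = 360.6 km.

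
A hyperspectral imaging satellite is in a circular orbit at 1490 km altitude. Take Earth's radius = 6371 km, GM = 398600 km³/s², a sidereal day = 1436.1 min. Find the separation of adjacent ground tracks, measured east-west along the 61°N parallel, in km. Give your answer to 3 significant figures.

Semi-major axis a = 6371 + 1490 = 7861 km. Period T = 2π√(a³/μ) = 2π√(7861³/398600) = 6936.3 s = 115.61 min.
Node shift per orbit = (6936.3/86166) × 360° = 28.98°.
Equatorial spacing = 28.98 × 111.2 km/° = 3222 km.
At 61° latitude, spacing = 3222 × cos(61°) = 1562 km.

1560 km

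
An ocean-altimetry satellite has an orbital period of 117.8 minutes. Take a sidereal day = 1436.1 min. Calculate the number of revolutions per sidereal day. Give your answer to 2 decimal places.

T = 117.8 min = 7068.0 s.
Orbits per sidereal day = 86166 / 7068.0 = 12.191.

12.19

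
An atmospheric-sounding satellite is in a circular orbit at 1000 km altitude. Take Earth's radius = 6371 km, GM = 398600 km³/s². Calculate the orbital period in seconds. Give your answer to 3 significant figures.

6300 seconds

Semi-major axis a = 6371 + 1000 = 7371 km. Period T = 2π√(a³/μ) = 2π√(7371³/398600) = 6298.0 s = 104.97 min.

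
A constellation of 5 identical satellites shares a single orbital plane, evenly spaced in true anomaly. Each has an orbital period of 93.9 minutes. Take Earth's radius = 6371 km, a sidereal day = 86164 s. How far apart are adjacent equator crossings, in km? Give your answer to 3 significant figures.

523 km

T = 93.9 min = 5634.0 s.
Single-satellite node shift = (5634.0/86164) × 360° = 23.54°.
With 5 satellites evenly phased, successive equator crossings are 23.54/5 = 4.708° apart.
That is 4.708 × 111.2 = 523 km at the equator.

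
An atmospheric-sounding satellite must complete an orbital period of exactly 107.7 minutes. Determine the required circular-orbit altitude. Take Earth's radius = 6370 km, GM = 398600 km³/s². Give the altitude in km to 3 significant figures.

1130 km

T = 107.7 min = 6462.0 s.
From T = 2π√(a³/μ): a = (μ T²/4π²)^(1/3) = (398600 × 6462.0² / 4π²)^(1/3) = 7498 km.
Altitude h = a − R = 7498 − 6370 = 1128 km.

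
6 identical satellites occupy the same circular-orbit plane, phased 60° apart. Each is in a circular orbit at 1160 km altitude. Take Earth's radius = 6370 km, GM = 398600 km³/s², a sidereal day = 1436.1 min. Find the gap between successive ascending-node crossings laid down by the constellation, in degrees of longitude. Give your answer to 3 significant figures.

Semi-major axis a = 6370 + 1160 = 7530 km. Period T = 2π√(a³/μ) = 2π√(7530³/398600) = 6502.8 s = 108.38 min.
Single-satellite node shift = (6502.8/86166) × 360° = 27.17°.
With 6 satellites evenly phased, successive equator crossings are 27.17/6 = 4.528° apart.

4.53°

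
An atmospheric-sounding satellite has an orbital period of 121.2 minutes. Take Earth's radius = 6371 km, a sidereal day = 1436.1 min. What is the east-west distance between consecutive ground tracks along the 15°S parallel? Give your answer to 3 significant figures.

3260 km

T = 121.2 min = 7272.0 s.
Node shift per orbit = (7272.0/86166) × 360° = 30.38°.
Equatorial spacing = 30.38 × 111.2 km/° = 3378 km.
At 15° latitude, spacing = 3378 × cos(15°) = 3263 km.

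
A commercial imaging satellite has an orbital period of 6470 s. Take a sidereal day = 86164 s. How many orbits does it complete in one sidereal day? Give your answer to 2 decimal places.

Orbits per sidereal day = 86164 / 6470.0 = 13.317.

13.32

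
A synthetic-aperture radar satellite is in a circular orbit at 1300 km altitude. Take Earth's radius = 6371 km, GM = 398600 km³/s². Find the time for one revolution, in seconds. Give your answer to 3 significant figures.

Semi-major axis a = 6371 + 1300 = 7671 km. Period T = 2π√(a³/μ) = 2π√(7671³/398600) = 6686.4 s = 111.44 min.

6690 seconds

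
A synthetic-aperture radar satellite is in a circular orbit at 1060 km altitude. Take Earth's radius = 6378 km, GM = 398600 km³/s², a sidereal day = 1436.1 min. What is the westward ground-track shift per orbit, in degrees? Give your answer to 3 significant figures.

Semi-major axis a = 6378 + 1060 = 7438 km. Period T = 2π√(a³/μ) = 2π√(7438³/398600) = 6384.0 s = 106.40 min.
During one orbit Earth rotates (6384.0 / 86166) × 360° = 26.67°.

26.7°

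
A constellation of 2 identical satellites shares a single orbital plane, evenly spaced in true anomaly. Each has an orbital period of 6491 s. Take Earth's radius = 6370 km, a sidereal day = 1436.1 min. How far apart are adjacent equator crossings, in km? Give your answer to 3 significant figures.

Single-satellite node shift = (6491.0/86166) × 360° = 27.12°.
With 2 satellites evenly phased, successive equator crossings are 27.12/2 = 13.560° apart.
That is 13.560 × 111.2 = 1508 km at the equator.

1510 km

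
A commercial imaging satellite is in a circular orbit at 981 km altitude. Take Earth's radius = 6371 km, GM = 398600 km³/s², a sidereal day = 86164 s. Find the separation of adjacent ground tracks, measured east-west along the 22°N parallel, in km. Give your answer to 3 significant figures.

2700 km

Semi-major axis a = 6371 + 981 = 7352 km. Period T = 2π√(a³/μ) = 2π√(7352³/398600) = 6273.6 s = 104.56 min.
Node shift per orbit = (6273.6/86164) × 360° = 26.21°.
Equatorial spacing = 26.21 × 111.2 km/° = 2915 km.
At 22° latitude, spacing = 2915 × cos(22°) = 2702 km.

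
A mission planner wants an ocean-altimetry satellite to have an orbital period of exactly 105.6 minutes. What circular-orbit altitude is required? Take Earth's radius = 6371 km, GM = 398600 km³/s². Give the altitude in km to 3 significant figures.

T = 105.6 min = 6336.0 s.
From T = 2π√(a³/μ): a = (μ T²/4π²)^(1/3) = (398600 × 6336.0² / 4π²)^(1/3) = 7401 km.
Altitude h = a − R = 7401 − 6371 = 1030 km.

1030 km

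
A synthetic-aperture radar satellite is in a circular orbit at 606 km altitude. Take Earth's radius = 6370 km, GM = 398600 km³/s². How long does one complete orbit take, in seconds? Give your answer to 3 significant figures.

Semi-major axis a = 6370 + 606 = 6976 km. Period T = 2π√(a³/μ) = 2π√(6976³/398600) = 5798.6 s = 96.64 min.

5800 seconds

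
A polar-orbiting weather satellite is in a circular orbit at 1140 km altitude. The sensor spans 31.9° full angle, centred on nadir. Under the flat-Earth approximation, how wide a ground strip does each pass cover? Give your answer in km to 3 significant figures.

Half-angle = 31.9°/2 = 15.95°.
Swath width ≈ 2h·tan(θ/2) = 2 × 1140 × tan(15.95°) = 651.6 km.

652 km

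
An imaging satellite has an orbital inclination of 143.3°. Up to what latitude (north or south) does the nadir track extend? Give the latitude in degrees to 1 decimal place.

Retrograde orbit: the ground track reaches ±(180° − i) = ±(180 − 143.3) = ±36.7°.

36.7°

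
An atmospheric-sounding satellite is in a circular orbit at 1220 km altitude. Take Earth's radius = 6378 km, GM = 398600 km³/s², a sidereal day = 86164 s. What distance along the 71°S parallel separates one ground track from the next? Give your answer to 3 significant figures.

998 km

Semi-major axis a = 6378 + 1220 = 7598 km. Period T = 2π√(a³/μ) = 2π√(7598³/398600) = 6591.1 s = 109.85 min.
Node shift per orbit = (6591.1/86164) × 360° = 27.54°.
Equatorial spacing = 27.54 × 111.3 km/° = 3065 km.
At 71° latitude, spacing = 3065 × cos(71°) = 998 km.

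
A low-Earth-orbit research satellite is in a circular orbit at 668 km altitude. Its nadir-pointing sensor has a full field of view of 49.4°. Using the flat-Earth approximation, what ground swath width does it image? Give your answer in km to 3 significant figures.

614 km

Half-angle = 49.4°/2 = 24.7°.
Swath width ≈ 2h·tan(θ/2) = 2 × 668 × tan(24.7°) = 614.5 km.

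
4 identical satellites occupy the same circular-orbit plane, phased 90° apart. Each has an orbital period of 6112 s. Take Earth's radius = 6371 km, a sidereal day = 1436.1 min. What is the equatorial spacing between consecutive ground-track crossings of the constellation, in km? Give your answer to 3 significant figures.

710 km

Single-satellite node shift = (6112.0/86166) × 360° = 25.54°.
With 4 satellites evenly phased, successive equator crossings are 25.54/4 = 6.384° apart.
That is 6.384 × 111.2 = 710 km at the equator.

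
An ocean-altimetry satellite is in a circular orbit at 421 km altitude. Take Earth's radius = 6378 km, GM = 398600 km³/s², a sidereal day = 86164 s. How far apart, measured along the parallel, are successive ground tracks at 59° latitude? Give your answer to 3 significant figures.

Semi-major axis a = 6378 + 421 = 6799 km. Period T = 2π√(a³/μ) = 2π√(6799³/398600) = 5579.3 s = 92.99 min.
Node shift per orbit = (5579.3/86164) × 360° = 23.31°.
Equatorial spacing = 23.31 × 111.3 km/° = 2595 km.
At 59° latitude, spacing = 2595 × cos(59°) = 1336 km.

1340 km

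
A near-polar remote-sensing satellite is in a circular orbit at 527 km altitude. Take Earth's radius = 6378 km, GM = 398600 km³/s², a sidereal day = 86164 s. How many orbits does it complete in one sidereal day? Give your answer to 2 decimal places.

Semi-major axis a = 6378 + 527 = 6905 km. Period T = 2π√(a³/μ) = 2π√(6905³/398600) = 5710.3 s = 95.17 min.
Orbits per sidereal day = 86164 / 5710.3 = 15.089.

15.09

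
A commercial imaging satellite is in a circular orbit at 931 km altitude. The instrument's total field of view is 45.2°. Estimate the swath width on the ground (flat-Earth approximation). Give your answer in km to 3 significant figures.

Half-angle = 45.2°/2 = 22.6°.
Swath width ≈ 2h·tan(θ/2) = 2 × 931 × tan(22.6°) = 775.1 km.

775 km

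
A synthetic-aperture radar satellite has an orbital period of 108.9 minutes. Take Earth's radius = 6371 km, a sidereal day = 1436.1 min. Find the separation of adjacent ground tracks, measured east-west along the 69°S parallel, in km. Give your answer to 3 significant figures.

T = 108.9 min = 6534.0 s.
Node shift per orbit = (6534.0/86166) × 360° = 27.30°.
Equatorial spacing = 27.30 × 111.2 km/° = 3036 km.
At 69° latitude, spacing = 3036 × cos(69°) = 1088 km.

1090 km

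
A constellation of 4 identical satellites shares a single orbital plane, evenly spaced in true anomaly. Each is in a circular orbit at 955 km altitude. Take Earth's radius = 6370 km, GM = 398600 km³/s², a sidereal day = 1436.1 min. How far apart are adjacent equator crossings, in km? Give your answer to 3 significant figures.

Semi-major axis a = 6370 + 955 = 7325 km. Period T = 2π√(a³/μ) = 2π√(7325³/398600) = 6239.1 s = 103.99 min.
Single-satellite node shift = (6239.1/86166) × 360° = 26.07°.
With 4 satellites evenly phased, successive equator crossings are 26.07/4 = 6.517° apart.
That is 6.517 × 111.2 = 725 km at the equator.

725 km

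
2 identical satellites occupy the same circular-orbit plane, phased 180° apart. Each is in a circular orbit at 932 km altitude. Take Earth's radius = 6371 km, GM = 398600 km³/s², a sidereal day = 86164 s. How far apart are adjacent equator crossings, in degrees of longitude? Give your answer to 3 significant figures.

13.0°

Semi-major axis a = 6371 + 932 = 7303 km. Period T = 2π√(a³/μ) = 2π√(7303³/398600) = 6211.0 s = 103.52 min.
Single-satellite node shift = (6211.0/86164) × 360° = 25.95°.
With 2 satellites evenly phased, successive equator crossings are 25.95/2 = 12.975° apart.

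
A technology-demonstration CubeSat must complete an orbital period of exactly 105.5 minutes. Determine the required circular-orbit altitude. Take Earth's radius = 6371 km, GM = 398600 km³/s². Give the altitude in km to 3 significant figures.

1020 km

T = 105.5 min = 6330.0 s.
From T = 2π√(a³/μ): a = (μ T²/4π²)^(1/3) = (398600 × 6330.0² / 4π²)^(1/3) = 7396 km.
Altitude h = a − R = 7396 − 6371 = 1025 km.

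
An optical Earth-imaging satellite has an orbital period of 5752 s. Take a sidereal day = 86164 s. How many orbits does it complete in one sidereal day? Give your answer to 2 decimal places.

Orbits per sidereal day = 86164 / 5752.0 = 14.980.

14.98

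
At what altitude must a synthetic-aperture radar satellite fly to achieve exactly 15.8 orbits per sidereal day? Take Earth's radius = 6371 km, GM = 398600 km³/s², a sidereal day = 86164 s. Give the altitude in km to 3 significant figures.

Required period T = 86164 / 15.8 = 5453.4 s.
From T = 2π√(a³/μ): a = (μ T²/4π²)^(1/3) = (398600 × 5453.4² / 4π²)^(1/3) = 6696 km.
Altitude h = a − R = 6696 − 6371 = 325 km.

325 km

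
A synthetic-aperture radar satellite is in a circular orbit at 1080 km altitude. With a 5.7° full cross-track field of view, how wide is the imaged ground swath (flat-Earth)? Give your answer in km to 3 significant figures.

108 km

Half-angle = 5.7°/2 = 2.85°.
Swath width ≈ 2h·tan(θ/2) = 2 × 1080 × tan(2.85°) = 107.5 km.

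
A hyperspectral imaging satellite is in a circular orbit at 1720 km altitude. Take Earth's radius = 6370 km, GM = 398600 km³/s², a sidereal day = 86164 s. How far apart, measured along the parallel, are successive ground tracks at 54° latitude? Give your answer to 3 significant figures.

Semi-major axis a = 6370 + 1720 = 8090 km. Period T = 2π√(a³/μ) = 2π√(8090³/398600) = 7241.6 s = 120.69 min.
Node shift per orbit = (7241.6/86164) × 360° = 30.26°.
Equatorial spacing = 30.26 × 111.2 km/° = 3364 km.
At 54° latitude, spacing = 3364 × cos(54°) = 1977 km.

1980 km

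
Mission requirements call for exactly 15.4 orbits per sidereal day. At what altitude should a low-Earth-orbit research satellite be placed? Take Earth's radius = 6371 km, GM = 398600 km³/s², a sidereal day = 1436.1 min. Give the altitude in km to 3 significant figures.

441 km

Required period T = 86166 / 15.4 = 5595.2 s.
From T = 2π√(a³/μ): a = (μ T²/4π²)^(1/3) = (398600 × 5595.2² / 4π²)^(1/3) = 6812 km.
Altitude h = a − R = 6812 − 6371 = 441 km.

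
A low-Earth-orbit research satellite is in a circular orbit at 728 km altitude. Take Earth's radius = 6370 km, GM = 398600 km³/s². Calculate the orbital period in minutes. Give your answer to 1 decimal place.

99.2 min

Semi-major axis a = 6370 + 728 = 7098 km. Period T = 2π√(a³/μ) = 2π√(7098³/398600) = 5951.3 s = 99.19 min.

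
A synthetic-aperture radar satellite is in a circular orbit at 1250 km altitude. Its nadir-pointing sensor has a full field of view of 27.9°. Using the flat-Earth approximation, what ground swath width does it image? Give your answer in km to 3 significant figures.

Half-angle = 27.9°/2 = 13.95°.
Swath width ≈ 2h·tan(θ/2) = 2 × 1250 × tan(13.95°) = 621.0 km.

621 km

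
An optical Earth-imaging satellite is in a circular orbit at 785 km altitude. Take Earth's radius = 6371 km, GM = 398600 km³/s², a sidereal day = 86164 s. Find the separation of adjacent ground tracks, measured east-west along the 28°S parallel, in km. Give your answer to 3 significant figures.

2470 km

Semi-major axis a = 6371 + 785 = 7156 km. Period T = 2π√(a³/μ) = 2π√(7156³/398600) = 6024.4 s = 100.41 min.
Node shift per orbit = (6024.4/86164) × 360° = 25.17°.
Equatorial spacing = 25.17 × 111.2 km/° = 2799 km.
At 28° latitude, spacing = 2799 × cos(28°) = 2471 km.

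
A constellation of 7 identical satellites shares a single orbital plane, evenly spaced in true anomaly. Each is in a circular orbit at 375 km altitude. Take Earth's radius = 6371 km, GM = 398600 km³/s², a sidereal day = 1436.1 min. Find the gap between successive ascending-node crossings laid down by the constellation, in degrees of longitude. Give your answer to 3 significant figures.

Semi-major axis a = 6371 + 375 = 6746 km. Period T = 2π√(a³/μ) = 2π√(6746³/398600) = 5514.2 s = 91.90 min.
Single-satellite node shift = (5514.2/86166) × 360° = 23.04°.
With 7 satellites evenly phased, successive equator crossings are 23.04/7 = 3.291° apart.

3.29°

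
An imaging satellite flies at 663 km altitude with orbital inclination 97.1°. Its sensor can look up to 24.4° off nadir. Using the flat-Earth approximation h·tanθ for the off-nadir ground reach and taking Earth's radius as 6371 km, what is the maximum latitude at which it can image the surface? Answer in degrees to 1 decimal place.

Retrograde orbit: the ground track reaches ±(180° − i) = ±(180 − 97.1) = ±82.9°.
Sensor half-swath on the ground ≈ 663·tan(24.4°) = 301 km = 2.70° of latitude.
Maximum observable latitude ≈ 82.9 + 2.70 = 85.6°.

85.6°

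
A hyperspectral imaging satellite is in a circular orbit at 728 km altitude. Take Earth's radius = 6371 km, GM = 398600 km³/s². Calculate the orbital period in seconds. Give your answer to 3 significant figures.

Semi-major axis a = 6371 + 728 = 7099 km. Period T = 2π√(a³/μ) = 2π√(7099³/398600) = 5952.6 s = 99.21 min.

5950 seconds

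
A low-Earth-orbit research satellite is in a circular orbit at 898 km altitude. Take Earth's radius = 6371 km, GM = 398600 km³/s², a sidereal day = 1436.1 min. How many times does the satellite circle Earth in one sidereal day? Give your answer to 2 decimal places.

Semi-major axis a = 6371 + 898 = 7269 km. Period T = 2π√(a³/μ) = 2π√(7269³/398600) = 6167.7 s = 102.79 min.
Orbits per sidereal day = 86166 / 6167.7 = 13.971.

13.97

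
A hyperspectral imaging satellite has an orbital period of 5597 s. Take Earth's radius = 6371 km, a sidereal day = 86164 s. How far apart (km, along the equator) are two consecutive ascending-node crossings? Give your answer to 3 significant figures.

2600 km

During one orbit Earth rotates (5597.0 / 86164) × 360° = 23.38°.
At the equator that is 23.38° × (2π·6371/360) km/° = 23.38 × 111.2 = 2600 km.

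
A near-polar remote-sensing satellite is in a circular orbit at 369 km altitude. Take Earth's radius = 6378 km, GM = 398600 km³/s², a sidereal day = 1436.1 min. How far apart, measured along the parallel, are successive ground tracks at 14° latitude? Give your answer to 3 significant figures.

Semi-major axis a = 6378 + 369 = 6747 km. Period T = 2π√(a³/μ) = 2π√(6747³/398600) = 5515.4 s = 91.92 min.
Node shift per orbit = (5515.4/86166) × 360° = 23.04°.
Equatorial spacing = 23.04 × 111.3 km/° = 2565 km.
At 14° latitude, spacing = 2565 × cos(14°) = 2489 km.

2490 km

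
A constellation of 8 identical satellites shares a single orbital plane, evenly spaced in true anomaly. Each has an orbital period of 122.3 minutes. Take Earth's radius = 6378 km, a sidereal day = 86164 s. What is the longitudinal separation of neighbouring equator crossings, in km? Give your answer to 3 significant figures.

427 km

T = 122.3 min = 7338.0 s.
Single-satellite node shift = (7338.0/86164) × 360° = 30.66°.
With 8 satellites evenly phased, successive equator crossings are 30.66/8 = 3.832° apart.
That is 3.832 × 111.3 = 427 km at the equator.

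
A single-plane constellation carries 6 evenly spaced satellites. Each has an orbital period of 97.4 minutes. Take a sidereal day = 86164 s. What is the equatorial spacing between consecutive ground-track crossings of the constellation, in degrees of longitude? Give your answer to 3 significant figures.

T = 97.4 min = 5844.0 s.
Single-satellite node shift = (5844.0/86164) × 360° = 24.42°.
With 6 satellites evenly phased, successive equator crossings are 24.42/6 = 4.069° apart.

4.07°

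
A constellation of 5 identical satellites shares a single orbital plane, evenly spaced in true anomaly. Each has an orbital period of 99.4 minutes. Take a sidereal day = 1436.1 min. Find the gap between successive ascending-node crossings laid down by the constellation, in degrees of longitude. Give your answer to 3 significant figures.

4.98°

T = 99.4 min = 5964.0 s.
Single-satellite node shift = (5964.0/86166) × 360° = 24.92°.
With 5 satellites evenly phased, successive equator crossings are 24.92/5 = 4.983° apart.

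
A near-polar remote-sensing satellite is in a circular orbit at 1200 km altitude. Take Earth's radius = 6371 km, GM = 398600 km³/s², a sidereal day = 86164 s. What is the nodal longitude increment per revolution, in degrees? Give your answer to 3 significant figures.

27.4°

Semi-major axis a = 6371 + 1200 = 7571 km. Period T = 2π√(a³/μ) = 2π√(7571³/398600) = 6556.0 s = 109.27 min.
During one orbit Earth rotates (6556.0 / 86164) × 360° = 27.39°.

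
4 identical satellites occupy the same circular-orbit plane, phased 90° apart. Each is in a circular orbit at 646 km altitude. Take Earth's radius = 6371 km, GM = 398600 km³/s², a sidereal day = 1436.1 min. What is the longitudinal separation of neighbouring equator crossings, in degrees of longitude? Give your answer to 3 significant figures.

6.11°

Semi-major axis a = 6371 + 646 = 7017 km. Period T = 2π√(a³/μ) = 2π√(7017³/398600) = 5849.8 s = 97.50 min.
Single-satellite node shift = (5849.8/86166) × 360° = 24.44°.
With 4 satellites evenly phased, successive equator crossings are 24.44/4 = 6.110° apart.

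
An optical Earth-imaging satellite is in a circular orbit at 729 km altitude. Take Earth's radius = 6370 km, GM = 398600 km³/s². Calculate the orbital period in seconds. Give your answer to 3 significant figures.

Semi-major axis a = 6370 + 729 = 7099 km. Period T = 2π√(a³/μ) = 2π√(7099³/398600) = 5952.6 s = 99.21 min.

5950 seconds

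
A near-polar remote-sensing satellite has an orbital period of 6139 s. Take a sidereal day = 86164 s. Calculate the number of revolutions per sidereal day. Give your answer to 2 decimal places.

14.04

Orbits per sidereal day = 86164 / 6139.0 = 14.036.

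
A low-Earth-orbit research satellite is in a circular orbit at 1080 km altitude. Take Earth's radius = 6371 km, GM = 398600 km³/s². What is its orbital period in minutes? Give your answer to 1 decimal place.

Semi-major axis a = 6371 + 1080 = 7451 km. Period T = 2π√(a³/μ) = 2π√(7451³/398600) = 6400.8 s = 106.68 min.

106.7 min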